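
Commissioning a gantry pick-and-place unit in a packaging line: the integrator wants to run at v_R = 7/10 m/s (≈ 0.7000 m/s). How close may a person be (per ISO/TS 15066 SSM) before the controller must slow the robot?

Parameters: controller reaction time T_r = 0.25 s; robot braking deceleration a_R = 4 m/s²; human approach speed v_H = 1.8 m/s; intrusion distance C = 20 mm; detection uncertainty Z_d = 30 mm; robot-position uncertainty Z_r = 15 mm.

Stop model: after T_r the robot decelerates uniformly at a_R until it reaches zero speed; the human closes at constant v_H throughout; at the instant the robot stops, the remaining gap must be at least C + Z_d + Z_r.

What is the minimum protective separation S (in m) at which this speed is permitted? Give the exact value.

S_min = 853/800 m = 1.0662 m

T_s = v_R/a_R = (7/10)/4 = 0.1750 s
robot covers v_R·T_r = 0.7000·0.2500 = 0.1750 m before braking
robot under decel: 0.7000²/(2·4.0000) = 0.0612 m
human over T_r+T_s: 1.8000·(0.2500+0.1750) = 0.7650 m
C+Z_d+Z_r = 0.0200+0.0300+0.0150 = 0.0650 m
S_min ≈ 0.1750+0.0612+0.7650+0.0650  ⇒  S_min = 853/800 m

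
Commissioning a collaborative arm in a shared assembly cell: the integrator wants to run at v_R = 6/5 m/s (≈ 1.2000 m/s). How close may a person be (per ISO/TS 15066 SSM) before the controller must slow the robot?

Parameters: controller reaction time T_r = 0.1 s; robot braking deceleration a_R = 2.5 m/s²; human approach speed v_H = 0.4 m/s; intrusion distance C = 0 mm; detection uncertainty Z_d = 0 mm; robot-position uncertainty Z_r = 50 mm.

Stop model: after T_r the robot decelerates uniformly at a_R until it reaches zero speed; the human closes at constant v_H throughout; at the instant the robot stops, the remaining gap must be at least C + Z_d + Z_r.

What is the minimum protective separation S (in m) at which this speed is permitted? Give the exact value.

T_s = v_R/a_R = (6/5)/(5/2) = 0.4800 s
robot covers v_R·T_r = 1.2000·0.1000 = 0.1200 m before braking
robot covers 1.2000·0.4800 − ½·2.5000·0.4800² = 0.2880 m while stopping
human over T_r+T_s: 0.4000·(0.1000+0.4800) = 0.2320 m
residual clearance needed = 0.0000+0.0000+0.0500 = 0.0500 m
S_min ≈ 0.1200+0.2880+0.2320+0.0500  ⇒  S_min = 69/100 m

S_min = 69/100 m = 0.6900 m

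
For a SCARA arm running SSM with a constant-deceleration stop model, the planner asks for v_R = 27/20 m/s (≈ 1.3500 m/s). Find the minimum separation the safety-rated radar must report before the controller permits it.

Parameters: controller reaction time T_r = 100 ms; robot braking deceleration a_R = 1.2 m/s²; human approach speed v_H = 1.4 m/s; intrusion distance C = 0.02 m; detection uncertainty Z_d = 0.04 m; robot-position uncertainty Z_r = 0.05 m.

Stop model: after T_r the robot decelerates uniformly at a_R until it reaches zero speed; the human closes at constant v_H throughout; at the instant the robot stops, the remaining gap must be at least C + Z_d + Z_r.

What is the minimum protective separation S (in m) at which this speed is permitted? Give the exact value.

S_min = 4351/1600 m = 2.7194 m

stop time T_s = (27/20)/(6/5) = 1.1250 s
robot covers v_R·T_r = 1.3500·0.1000 = 0.1350 m before braking
robot under decel: 1.3500²/(2·1.2000) = 0.7594 m
person approaches 1.4000·(0.1000+1.1250) = 1.7150 m
residual clearance needed = 0.0200+0.0400+0.0500 = 0.1100 m
S_min ≈ 0.1350+0.7594+1.7150+0.1100  ⇒  S_min = 4351/1600 m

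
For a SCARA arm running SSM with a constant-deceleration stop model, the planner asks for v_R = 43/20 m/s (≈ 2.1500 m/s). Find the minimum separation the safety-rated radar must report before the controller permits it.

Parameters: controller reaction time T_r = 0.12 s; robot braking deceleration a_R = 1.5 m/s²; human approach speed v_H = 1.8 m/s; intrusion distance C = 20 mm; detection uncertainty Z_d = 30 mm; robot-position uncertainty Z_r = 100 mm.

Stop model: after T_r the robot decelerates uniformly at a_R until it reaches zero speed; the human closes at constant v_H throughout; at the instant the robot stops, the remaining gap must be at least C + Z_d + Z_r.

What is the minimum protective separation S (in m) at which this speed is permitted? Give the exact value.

braking lasts T_s = (43/20)/(3/2) = 1.4333 s
reaction-phase robot travel = 2.1500·0.1200 = 0.2580 m
braking distance = 2.1500²/(2·1.5000) = 1.5408 m
person approaches 1.8000·(0.1200+1.4333) = 2.7960 m
residual clearance needed = 0.0200+0.0300+0.1000 = 0.1500 m
S_min ≈ 0.2580+1.5408+2.7960+0.1500  ⇒  S_min = 28469/6000 m

S_min = 28469/6000 m = 4.7448 m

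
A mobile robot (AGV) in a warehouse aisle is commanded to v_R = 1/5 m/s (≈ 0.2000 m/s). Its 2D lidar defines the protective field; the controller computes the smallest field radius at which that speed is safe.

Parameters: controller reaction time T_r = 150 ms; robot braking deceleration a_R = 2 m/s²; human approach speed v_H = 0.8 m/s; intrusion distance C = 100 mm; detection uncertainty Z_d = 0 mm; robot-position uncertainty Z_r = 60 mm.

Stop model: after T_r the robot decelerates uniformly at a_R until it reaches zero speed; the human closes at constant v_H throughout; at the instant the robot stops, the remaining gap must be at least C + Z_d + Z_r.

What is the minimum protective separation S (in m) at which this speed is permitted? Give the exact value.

S_min = 2/5 m = 0.4000 m

braking lasts T_s = (1/5)/2 = 0.1000 s
robot covers v_R·T_r = 0.2000·0.1500 = 0.0300 m before braking
robot under decel: 0.2000²/(2·2.0000) = 0.0100 m
human over T_r+T_s: 0.8000·(0.1500+0.1000) = 0.2000 m
residual clearance needed = 0.1000+0.0000+0.0600 = 0.1600 m
S_min ≈ 0.0300+0.0100+0.2000+0.1600  ⇒  S_min = 2/5 m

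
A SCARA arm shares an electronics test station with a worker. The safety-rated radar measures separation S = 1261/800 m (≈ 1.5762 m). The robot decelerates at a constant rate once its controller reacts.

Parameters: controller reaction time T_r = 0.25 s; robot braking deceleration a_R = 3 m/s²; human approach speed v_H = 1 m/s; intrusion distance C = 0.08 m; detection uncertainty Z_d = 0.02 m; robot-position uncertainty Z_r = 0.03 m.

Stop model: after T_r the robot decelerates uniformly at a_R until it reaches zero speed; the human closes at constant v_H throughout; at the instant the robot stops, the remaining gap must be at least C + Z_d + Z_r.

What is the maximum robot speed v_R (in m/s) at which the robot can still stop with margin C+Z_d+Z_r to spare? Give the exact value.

v_R_max = 29/20 m/s = 1.4500 m/s

quadratic (1/6)·v² + (7/12)·v + (-957/800) = 0
  disc = (7/12)² − 4·(1/6)·(-957/800) = 256/225 ; √disc = 16/15
  v_R = (−(7/12) + 16/15) / (2·(1/6)) = 29/20 m/s
check:
T_s = v_R/a_R = (29/20)/3 = 0.4833 s
robot covers v_R·T_r = 1.4500·0.2500 = 0.3625 m before braking
robot under decel: 1.4500²/(2·3.0000) = 0.3504 m
person approaches 1.0000·(0.2500+0.4833) = 0.7333 m
C+Z_d+Z_r = 0.0800+0.0200+0.0300 = 0.1300 m
sum ≈ 0.3625+0.3504+0.7333+0.1300 ≈ 1.5762 m = S ✓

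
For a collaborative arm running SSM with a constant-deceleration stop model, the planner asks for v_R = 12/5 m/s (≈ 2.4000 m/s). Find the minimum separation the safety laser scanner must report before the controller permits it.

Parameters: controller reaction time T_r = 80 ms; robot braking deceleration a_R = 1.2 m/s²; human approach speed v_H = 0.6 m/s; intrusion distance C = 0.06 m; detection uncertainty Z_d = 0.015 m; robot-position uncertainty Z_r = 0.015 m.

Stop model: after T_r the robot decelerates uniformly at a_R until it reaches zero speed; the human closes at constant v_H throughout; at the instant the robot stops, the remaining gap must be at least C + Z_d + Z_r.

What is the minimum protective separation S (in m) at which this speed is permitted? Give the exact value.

S_min = 393/100 m = 3.9300 m

T_s = v_R/a_R = (12/5)/(6/5) = 2.0000 s
robot covers v_R·T_r = 2.4000·0.0800 = 0.1920 m before braking
robot under decel: 2.4000²/(2·1.2000) = 2.4000 m
human closes 0.6000·2.0800 = 1.2480 m
residual clearance needed = 0.0600+0.0150+0.0150 = 0.0900 m
S_min ≈ 0.1920+2.4000+1.2480+0.0900  ⇒  S_min = 393/100 m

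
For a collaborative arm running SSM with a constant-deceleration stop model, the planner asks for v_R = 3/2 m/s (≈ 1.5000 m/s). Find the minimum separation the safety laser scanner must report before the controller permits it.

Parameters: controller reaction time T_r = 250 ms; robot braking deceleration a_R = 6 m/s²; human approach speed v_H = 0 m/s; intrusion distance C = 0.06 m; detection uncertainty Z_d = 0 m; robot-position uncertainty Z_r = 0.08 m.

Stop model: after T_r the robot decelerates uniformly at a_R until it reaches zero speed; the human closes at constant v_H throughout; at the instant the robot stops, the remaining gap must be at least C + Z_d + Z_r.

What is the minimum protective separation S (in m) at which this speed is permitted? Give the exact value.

braking lasts T_s = (3/2)/6 = 0.2500 s
robot in T_r: 1.5000·0.2500 = 0.3750 m
robot covers 1.5000·0.2500 − ½·6.0000·0.2500² = 0.1875 m while stopping
human over T_r+T_s: 0.0000·(0.2500+0.2500) = 0.0000 m
margins: 0.0600+0.0000+0.0800 = 0.1400 m
S_min ≈ 0.3750+0.1875+0.0000+0.1400  ⇒  S_min = 281/400 m

S_min = 281/400 m = 0.7025 m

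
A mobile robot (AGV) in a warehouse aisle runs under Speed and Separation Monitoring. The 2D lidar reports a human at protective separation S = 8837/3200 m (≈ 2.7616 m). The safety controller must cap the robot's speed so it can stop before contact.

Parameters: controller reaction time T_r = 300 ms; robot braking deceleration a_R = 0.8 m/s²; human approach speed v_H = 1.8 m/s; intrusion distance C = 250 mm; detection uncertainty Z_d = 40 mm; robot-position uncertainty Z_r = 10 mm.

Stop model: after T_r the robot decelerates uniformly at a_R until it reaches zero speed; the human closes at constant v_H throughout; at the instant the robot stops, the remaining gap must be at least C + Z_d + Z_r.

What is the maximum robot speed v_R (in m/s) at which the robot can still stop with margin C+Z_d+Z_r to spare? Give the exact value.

v_R_max = 13/20 m/s = 0.6500 m/s

collect terms ⇒ (5/8)·v_R² + (51/20)·v_R + (-6149/3200) = 0
  disc = (51/20)² − 4·(5/8)·(-6149/3200) = 72361/6400 ; √disc = 269/80
  v_R = (−(51/20) + 269/80) / (2·(5/8)) = 13/20 m/s
check:
stop time T_s = (13/20)/(4/5) = 0.8125 s
reaction-phase robot travel = 0.6500·0.3000 = 0.1950 m
robot covers 0.6500·0.8125 − ½·0.8000·0.8125² = 0.2641 m while stopping
human over T_r+T_s: 1.8000·(0.3000+0.8125) = 2.0025 m
margins: 0.2500+0.0400+0.0100 = 0.3000 m
sum ≈ 0.1950+0.2641+2.0025+0.3000 ≈ 2.7616 m = S ✓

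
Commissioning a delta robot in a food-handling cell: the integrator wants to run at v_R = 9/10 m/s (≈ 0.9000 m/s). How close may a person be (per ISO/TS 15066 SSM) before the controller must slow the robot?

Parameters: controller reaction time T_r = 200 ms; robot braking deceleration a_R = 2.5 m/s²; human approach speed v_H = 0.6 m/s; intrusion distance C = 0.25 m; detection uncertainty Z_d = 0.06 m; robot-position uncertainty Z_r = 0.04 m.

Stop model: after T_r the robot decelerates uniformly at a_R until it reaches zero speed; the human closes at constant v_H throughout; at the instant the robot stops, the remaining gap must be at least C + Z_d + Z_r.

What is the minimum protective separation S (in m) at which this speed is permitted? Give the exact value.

S_min = 257/250 m = 1.0280 m

braking lasts T_s = (9/10)/(5/2) = 0.3600 s
reaction-phase robot travel = 0.9000·0.2000 = 0.1800 m
robot under decel: 0.9000²/(2·2.5000) = 0.1620 m
person approaches 0.6000·(0.2000+0.3600) = 0.3360 m
margins: 0.2500+0.0600+0.0400 = 0.3500 m
S_min ≈ 0.1800+0.1620+0.3360+0.3500  ⇒  S_min = 257/250 m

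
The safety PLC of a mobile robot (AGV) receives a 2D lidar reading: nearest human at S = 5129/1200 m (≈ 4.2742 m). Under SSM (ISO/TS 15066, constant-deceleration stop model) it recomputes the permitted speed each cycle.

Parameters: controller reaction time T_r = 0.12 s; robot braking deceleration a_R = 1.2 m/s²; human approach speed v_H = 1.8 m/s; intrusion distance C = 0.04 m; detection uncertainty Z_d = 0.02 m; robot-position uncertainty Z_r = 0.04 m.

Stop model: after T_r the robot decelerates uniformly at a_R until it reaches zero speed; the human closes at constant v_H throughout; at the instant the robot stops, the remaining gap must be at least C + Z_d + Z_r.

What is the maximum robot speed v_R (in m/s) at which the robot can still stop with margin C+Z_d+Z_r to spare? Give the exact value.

v_R_max = 17/10 m/s = 1.7000 m/s

quadratic (5/12)·v² + (81/50)·v + (-23749/6000) = 0
  disc = (81/50)² − 4·(5/12)·(-23749/6000) = 829921/90000 ; √disc = 911/300
  v_R = (−(81/50) + 911/300) / (2·(5/12)) = 17/10 m/s
check:
braking lasts T_s = (17/10)/(6/5) = 1.4167 s
robot covers v_R·T_r = 1.7000·0.1200 = 0.2040 m before braking
braking distance = 1.7000²/(2·1.2000) = 1.2042 m
human closes 1.8000·1.5367 = 2.7660 m
C+Z_d+Z_r = 0.0400+0.0200+0.0400 = 0.1000 m
sum ≈ 0.2040+1.2042+2.7660+0.1000 ≈ 4.2742 m = S ✓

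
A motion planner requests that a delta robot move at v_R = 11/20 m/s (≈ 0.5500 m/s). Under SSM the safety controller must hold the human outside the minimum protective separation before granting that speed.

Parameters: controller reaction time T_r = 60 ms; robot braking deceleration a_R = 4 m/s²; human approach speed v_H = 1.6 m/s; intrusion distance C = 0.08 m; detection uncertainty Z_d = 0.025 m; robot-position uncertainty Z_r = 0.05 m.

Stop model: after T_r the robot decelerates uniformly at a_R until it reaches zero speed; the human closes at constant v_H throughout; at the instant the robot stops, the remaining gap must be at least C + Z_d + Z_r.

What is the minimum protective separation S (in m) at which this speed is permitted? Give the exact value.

braking lasts T_s = (11/20)/4 = 0.1375 s
robot covers v_R·T_r = 0.5500·0.0600 = 0.0330 m before braking
braking distance = 0.5500²/(2·4.0000) = 0.0378 m
person approaches 1.6000·(0.0600+0.1375) = 0.3160 m
margins: 0.0800+0.0250+0.0500 = 0.1550 m
S_min ≈ 0.0330+0.0378+0.3160+0.1550  ⇒  S_min = 8669/16000 m

S_min = 8669/16000 m = 0.5418 m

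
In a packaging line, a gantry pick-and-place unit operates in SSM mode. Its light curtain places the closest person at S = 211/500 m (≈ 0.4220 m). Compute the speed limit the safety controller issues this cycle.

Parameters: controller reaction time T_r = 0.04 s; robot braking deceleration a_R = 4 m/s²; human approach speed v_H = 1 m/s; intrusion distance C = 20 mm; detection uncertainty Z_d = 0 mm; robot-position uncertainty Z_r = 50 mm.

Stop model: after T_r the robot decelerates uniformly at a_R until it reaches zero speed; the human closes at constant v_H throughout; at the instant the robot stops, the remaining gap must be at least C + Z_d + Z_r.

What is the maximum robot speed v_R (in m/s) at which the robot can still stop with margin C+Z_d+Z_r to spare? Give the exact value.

at the boundary: (1/8)·v² + (29/100)·v + (-39/125) = 0
  disc = (29/100)² − 4·(1/8)·(-39/125) = 2401/10000 ; √disc = 49/100
  v_R = (−(29/100) + 49/100) / (2·(1/8)) = 4/5 m/s
check:
braking lasts T_s = (4/5)/4 = 0.2000 s
robot covers v_R·T_r = 0.8000·0.0400 = 0.0320 m before braking
braking distance = 0.8000²/(2·4.0000) = 0.0800 m
human closes 1.0000·0.2400 = 0.2400 m
residual clearance needed = 0.0200+0.0000+0.0500 = 0.0700 m
sum ≈ 0.0320+0.0800+0.2400+0.0700 ≈ 0.4220 m = S ✓

v_R_max = 4/5 m/s = 0.8000 m/s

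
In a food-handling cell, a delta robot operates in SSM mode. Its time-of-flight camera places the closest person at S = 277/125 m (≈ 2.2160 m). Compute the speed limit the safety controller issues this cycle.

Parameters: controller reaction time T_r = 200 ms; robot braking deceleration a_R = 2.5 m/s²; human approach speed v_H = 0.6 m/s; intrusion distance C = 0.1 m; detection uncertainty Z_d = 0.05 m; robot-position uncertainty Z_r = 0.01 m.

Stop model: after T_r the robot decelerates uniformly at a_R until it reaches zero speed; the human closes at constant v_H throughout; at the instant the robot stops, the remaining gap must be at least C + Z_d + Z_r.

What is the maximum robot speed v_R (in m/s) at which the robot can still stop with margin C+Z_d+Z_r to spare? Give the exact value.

v_R_max = 11/5 m/s = 2.2000 m/s

at the boundary: (1/5)·v² + (11/25)·v + (-242/125) = 0
  disc = (11/25)² − 4·(1/5)·(-242/125) = 1089/625 ; √disc = 33/25
  v_R = (−(11/25) + 33/25) / (2·(1/5)) = 11/5 m/s
check:
braking lasts T_s = (11/5)/(5/2) = 0.8800 s
reaction-phase robot travel = 2.2000·0.2000 = 0.4400 m
braking distance = 2.2000²/(2·2.5000) = 0.9680 m
person approaches 0.6000·(0.2000+0.8800) = 0.6480 m
C+Z_d+Z_r = 0.1000+0.0500+0.0100 = 0.1600 m
sum ≈ 0.4400+0.9680+0.6480+0.1600 ≈ 2.2160 m = S ✓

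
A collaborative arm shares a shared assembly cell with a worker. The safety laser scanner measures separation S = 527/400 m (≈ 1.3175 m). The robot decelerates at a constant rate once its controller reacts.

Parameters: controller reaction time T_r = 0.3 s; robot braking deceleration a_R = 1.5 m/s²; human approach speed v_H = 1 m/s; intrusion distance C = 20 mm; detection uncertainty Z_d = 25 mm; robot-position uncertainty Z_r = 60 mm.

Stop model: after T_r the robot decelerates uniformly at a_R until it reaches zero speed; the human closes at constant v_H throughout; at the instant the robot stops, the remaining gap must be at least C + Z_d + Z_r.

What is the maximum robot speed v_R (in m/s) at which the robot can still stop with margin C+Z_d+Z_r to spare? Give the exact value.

v_R_max = 3/4 m/s = 0.7500 m/s

at the boundary: (1/3)·v² + (29/30)·v + (-73/80) = 0
  disc = (29/30)² − 4·(1/3)·(-73/80) = 484/225 ; √disc = 22/15
  v_R = (−(29/30) + 22/15) / (2·(1/3)) = 3/4 m/s
check:
T_s = v_R/a_R = (3/4)/(3/2) = 0.5000 s
reaction-phase robot travel = 0.7500·0.3000 = 0.2250 m
braking distance = 0.7500²/(2·1.5000) = 0.1875 m
human closes 1.0000·0.8000 = 0.8000 m
C+Z_d+Z_r = 0.0200+0.0250+0.0600 = 0.1050 m
sum ≈ 0.2250+0.1875+0.8000+0.1050 ≈ 1.3175 m = S ✓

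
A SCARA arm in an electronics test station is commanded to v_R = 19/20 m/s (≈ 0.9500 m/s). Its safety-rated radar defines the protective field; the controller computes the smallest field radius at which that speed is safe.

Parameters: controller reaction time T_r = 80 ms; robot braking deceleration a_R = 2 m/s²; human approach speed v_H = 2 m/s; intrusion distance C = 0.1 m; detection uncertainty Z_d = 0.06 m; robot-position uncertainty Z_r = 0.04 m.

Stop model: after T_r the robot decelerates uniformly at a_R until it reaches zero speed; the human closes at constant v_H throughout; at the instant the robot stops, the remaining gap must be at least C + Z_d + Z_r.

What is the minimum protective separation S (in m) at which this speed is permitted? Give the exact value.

braking lasts T_s = (19/20)/2 = 0.4750 s
reaction-phase robot travel = 0.9500·0.0800 = 0.0760 m
braking distance = 0.9500²/(2·2.0000) = 0.2256 m
human over T_r+T_s: 2.0000·(0.0800+0.4750) = 1.1100 m
margins: 0.1000+0.0600+0.0400 = 0.2000 m
S_min ≈ 0.0760+0.2256+1.1100+0.2000  ⇒  S_min = 12893/8000 m

S_min = 12893/8000 m = 1.6116 m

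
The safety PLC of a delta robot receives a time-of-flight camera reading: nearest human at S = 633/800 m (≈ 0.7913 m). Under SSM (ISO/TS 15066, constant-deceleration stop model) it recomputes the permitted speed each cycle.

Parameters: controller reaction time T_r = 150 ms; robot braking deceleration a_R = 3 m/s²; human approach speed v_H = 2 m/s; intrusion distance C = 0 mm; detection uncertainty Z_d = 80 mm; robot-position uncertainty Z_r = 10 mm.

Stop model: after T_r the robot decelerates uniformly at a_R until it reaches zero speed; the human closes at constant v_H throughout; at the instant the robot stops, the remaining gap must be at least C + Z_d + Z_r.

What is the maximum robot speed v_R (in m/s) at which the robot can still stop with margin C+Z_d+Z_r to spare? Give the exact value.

v_R_max = 9/20 m/s = 0.4500 m/s

at the boundary: (1/6)·v² + (49/60)·v + (-321/800) = 0
  disc = (49/60)² − 4·(1/6)·(-321/800) = 841/900 ; √disc = 29/30
  v_R = (−(49/60) + 29/30) / (2·(1/6)) = 9/20 m/s
check:
stop time T_s = (9/20)/3 = 0.1500 s
robot covers v_R·T_r = 0.4500·0.1500 = 0.0675 m before braking
robot covers 0.4500·0.1500 − ½·3.0000·0.1500² = 0.0338 m while stopping
person approaches 2.0000·(0.1500+0.1500) = 0.6000 m
margins: 0.0000+0.0800+0.0100 = 0.0900 m
sum ≈ 0.0675+0.0338+0.6000+0.0900 ≈ 0.7913 m = S ✓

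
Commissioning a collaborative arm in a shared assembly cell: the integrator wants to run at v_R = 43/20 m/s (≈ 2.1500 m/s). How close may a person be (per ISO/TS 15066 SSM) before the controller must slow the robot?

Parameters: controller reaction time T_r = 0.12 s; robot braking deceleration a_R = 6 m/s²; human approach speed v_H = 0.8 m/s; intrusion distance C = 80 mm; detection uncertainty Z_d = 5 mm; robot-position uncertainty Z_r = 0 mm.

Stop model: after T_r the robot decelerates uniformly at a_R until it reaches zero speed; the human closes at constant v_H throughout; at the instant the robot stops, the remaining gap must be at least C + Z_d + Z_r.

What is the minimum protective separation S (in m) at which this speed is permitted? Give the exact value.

S_min = 8887/8000 m = 1.1109 m

T_s = v_R/a_R = (43/20)/6 = 0.3583 s
reaction-phase robot travel = 2.1500·0.1200 = 0.2580 m
braking distance = 2.1500²/(2·6.0000) = 0.3852 m
person approaches 0.8000·(0.1200+0.3583) = 0.3827 m
residual clearance needed = 0.0800+0.0050+0.0000 = 0.0850 m
S_min ≈ 0.2580+0.3852+0.3827+0.0850  ⇒  S_min = 8887/8000 m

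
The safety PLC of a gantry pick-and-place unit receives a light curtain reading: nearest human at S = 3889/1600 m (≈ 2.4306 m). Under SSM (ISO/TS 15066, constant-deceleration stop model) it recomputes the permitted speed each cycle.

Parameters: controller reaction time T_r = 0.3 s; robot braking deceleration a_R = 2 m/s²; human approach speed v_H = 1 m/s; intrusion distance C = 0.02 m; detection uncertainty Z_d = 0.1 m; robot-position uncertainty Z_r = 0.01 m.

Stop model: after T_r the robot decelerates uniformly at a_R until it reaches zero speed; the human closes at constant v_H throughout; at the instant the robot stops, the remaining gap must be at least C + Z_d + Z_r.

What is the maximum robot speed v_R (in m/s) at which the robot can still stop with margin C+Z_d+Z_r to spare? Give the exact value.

collect terms ⇒ (1/4)·v_R² + (4/5)·v_R + (-3201/1600) = 0
  disc = (4/5)² − 4·(1/4)·(-3201/1600) = 169/64 ; √disc = 13/8
  v_R = (−(4/5) + 13/8) / (2·(1/4)) = 33/20 m/s
check:
braking lasts T_s = (33/20)/2 = 0.8250 s
robot covers v_R·T_r = 1.6500·0.3000 = 0.4950 m before braking
braking distance = 1.6500²/(2·2.0000) = 0.6806 m
person approaches 1.0000·(0.3000+0.8250) = 1.1250 m
margins: 0.0200+0.1000+0.0100 = 0.1300 m
sum ≈ 0.4950+0.6806+1.1250+0.1300 ≈ 2.4306 m = S ✓

v_R_max = 33/20 m/s = 1.6500 m/s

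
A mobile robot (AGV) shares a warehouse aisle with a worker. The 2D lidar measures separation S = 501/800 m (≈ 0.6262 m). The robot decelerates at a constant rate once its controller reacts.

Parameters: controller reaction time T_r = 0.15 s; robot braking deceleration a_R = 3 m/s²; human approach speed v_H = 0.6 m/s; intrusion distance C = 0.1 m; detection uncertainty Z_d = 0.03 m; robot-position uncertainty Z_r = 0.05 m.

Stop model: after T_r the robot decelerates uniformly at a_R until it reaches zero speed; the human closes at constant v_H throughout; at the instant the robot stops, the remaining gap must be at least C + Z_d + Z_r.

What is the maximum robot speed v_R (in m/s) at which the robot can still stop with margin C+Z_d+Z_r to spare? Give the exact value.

v_R_max = 3/4 m/s = 0.7500 m/s

at the boundary: (1/6)·v² + (7/20)·v + (-57/160) = 0
  disc = (7/20)² − 4·(1/6)·(-57/160) = 9/25 ; √disc = 3/5
  v_R = (−(7/20) + 3/5) / (2·(1/6)) = 3/4 m/s
check:
braking lasts T_s = (3/4)/3 = 0.2500 s
reaction-phase robot travel = 0.7500·0.1500 = 0.1125 m
robot covers 0.7500·0.2500 − ½·3.0000·0.2500² = 0.0938 m while stopping
person approaches 0.6000·(0.1500+0.2500) = 0.2400 m
residual clearance needed = 0.1000+0.0300+0.0500 = 0.1800 m
sum ≈ 0.1125+0.0938+0.2400+0.1800 ≈ 0.6262 m = S ✓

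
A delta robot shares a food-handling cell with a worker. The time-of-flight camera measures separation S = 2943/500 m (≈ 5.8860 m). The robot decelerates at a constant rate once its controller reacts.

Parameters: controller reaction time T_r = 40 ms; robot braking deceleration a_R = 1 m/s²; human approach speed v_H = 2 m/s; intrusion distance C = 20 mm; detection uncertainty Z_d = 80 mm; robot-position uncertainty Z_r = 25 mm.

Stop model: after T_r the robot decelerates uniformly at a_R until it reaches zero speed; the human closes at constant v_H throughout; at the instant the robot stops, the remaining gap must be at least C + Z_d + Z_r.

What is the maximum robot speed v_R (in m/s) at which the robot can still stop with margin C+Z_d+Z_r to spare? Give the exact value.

collect terms ⇒ (1/2)·v_R² + (51/25)·v_R + (-5681/1000) = 0
  disc = (51/25)² − 4·(1/2)·(-5681/1000) = 38809/2500 ; √disc = 197/50
  v_R = (−(51/25) + 197/50) / (2·(1/2)) = 19/10 m/s
check:
stop time T_s = (19/10)/1 = 1.9000 s
robot in T_r: 1.9000·0.0400 = 0.0760 m
braking distance = 1.9000²/(2·1.0000) = 1.8050 m
person approaches 2.0000·(0.0400+1.9000) = 3.8800 m
residual clearance needed = 0.0200+0.0800+0.0250 = 0.1250 m
sum ≈ 0.0760+1.8050+3.8800+0.1250 ≈ 5.8860 m = S ✓

v_R_max = 19/10 m/s = 1.9000 m/s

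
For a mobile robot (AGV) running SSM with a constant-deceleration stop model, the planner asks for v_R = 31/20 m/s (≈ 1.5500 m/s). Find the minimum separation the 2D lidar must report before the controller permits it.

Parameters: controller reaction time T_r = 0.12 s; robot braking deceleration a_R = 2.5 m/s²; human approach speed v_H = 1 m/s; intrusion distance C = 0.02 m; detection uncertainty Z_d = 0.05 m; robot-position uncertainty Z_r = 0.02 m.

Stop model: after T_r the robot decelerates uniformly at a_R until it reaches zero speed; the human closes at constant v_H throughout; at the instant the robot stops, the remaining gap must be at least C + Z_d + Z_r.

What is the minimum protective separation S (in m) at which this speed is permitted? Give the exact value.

S_min = 2993/2000 m = 1.4965 m

braking lasts T_s = (31/20)/(5/2) = 0.6200 s
robot covers v_R·T_r = 1.5500·0.1200 = 0.1860 m before braking
braking distance = 1.5500²/(2·2.5000) = 0.4805 m
person approaches 1.0000·(0.1200+0.6200) = 0.7400 m
margins: 0.0200+0.0500+0.0200 = 0.0900 m
S_min ≈ 0.1860+0.4805+0.7400+0.0900  ⇒  S_min = 2993/2000 m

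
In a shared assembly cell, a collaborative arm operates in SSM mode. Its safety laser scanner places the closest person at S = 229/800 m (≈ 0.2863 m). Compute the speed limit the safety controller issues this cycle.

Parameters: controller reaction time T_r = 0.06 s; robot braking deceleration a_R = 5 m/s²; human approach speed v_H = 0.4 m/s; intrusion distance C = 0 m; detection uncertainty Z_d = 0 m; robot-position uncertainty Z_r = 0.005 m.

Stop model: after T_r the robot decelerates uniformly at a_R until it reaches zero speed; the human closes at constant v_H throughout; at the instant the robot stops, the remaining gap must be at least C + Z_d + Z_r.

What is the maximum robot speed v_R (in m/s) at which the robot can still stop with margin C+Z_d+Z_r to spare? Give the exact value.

collect terms ⇒ (1/10)·v_R² + (7/50)·v_R + (-1029/4000) = 0
  disc = (7/50)² − 4·(1/10)·(-1029/4000) = 49/400 ; √disc = 7/20
  v_R = (−(7/50) + 7/20) / (2·(1/10)) = 21/20 m/s
check:
braking lasts T_s = (21/20)/5 = 0.2100 s
robot covers v_R·T_r = 1.0500·0.0600 = 0.0630 m before braking
robot covers 1.0500·0.2100 − ½·5.0000·0.2100² = 0.1103 m while stopping
person approaches 0.4000·(0.0600+0.2100) = 0.1080 m
residual clearance needed = 0.0000+0.0000+0.0050 = 0.0050 m
sum ≈ 0.0630+0.1103+0.1080+0.0050 ≈ 0.2863 m = S ✓

v_R_max = 21/20 m/s = 1.0500 m/s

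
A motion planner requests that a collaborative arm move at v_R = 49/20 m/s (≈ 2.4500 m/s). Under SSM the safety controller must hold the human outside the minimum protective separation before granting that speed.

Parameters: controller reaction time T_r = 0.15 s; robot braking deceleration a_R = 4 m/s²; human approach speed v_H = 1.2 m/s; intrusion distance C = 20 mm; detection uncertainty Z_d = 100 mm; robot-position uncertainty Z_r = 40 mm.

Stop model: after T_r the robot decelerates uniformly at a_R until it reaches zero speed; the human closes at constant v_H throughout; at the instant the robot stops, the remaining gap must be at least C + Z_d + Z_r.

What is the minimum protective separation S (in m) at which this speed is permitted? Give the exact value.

T_s = v_R/a_R = (49/20)/4 = 0.6125 s
reaction-phase robot travel = 2.4500·0.1500 = 0.3675 m
braking distance = 2.4500²/(2·4.0000) = 0.7503 m
human closes 1.2000·0.7625 = 0.9150 m
margins: 0.0200+0.1000+0.0400 = 0.1600 m
S_min ≈ 0.3675+0.7503+0.9150+0.1600  ⇒  S_min = 7017/3200 m

S_min = 7017/3200 m = 2.1928 m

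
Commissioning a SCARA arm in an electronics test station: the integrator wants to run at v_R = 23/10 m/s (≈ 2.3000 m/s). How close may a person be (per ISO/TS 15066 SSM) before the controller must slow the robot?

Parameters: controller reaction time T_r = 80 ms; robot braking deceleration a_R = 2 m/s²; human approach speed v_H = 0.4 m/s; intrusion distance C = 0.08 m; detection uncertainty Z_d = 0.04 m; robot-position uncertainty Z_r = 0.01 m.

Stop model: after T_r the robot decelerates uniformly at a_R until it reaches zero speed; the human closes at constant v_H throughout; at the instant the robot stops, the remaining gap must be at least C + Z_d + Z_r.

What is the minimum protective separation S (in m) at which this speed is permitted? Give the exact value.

braking lasts T_s = (23/10)/2 = 1.1500 s
robot covers v_R·T_r = 2.3000·0.0800 = 0.1840 m before braking
robot covers 2.3000·1.1500 − ½·2.0000·1.1500² = 1.3225 m while stopping
human closes 0.4000·1.2300 = 0.4920 m
C+Z_d+Z_r = 0.0800+0.0400+0.0100 = 0.1300 m
S_min ≈ 0.1840+1.3225+0.4920+0.1300  ⇒  S_min = 4257/2000 m

S_min = 4257/2000 m = 2.1285 m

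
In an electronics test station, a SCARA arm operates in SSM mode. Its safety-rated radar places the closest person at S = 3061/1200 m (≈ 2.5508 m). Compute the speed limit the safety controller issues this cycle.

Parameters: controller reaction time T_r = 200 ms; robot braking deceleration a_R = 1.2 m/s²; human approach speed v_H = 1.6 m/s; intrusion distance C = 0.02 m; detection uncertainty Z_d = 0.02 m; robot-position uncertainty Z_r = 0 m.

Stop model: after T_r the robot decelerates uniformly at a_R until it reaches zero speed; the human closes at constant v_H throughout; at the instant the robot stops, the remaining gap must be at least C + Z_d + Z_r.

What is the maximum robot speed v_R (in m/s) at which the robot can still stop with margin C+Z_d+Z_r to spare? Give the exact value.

at the boundary: (5/12)·v² + (23/15)·v + (-2629/1200) = 0
  disc = (23/15)² − 4·(5/12)·(-2629/1200) = 2401/400 ; √disc = 49/20
  v_R = (−(23/15) + 49/20) / (2·(5/12)) = 11/10 m/s
check:
braking lasts T_s = (11/10)/(6/5) = 0.9167 s
reaction-phase robot travel = 1.1000·0.2000 = 0.2200 m
robot under decel: 1.1000²/(2·1.2000) = 0.5042 m
human over T_r+T_s: 1.6000·(0.2000+0.9167) = 1.7867 m
C+Z_d+Z_r = 0.0200+0.0200+0.0000 = 0.0400 m
sum ≈ 0.2200+0.5042+1.7867+0.0400 ≈ 2.5508 m = S ✓

v_R_max = 11/10 m/s = 1.1000 m/s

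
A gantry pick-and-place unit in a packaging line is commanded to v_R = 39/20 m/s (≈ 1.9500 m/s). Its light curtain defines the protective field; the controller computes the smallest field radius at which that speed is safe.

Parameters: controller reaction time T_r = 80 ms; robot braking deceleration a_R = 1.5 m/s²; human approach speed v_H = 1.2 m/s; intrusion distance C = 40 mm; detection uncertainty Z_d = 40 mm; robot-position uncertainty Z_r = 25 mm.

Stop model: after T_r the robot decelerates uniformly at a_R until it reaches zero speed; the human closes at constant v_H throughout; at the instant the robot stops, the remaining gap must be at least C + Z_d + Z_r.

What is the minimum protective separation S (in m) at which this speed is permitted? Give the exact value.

stop time T_s = (39/20)/(3/2) = 1.3000 s
robot covers v_R·T_r = 1.9500·0.0800 = 0.1560 m before braking
braking distance = 1.9500²/(2·1.5000) = 1.2675 m
human over T_r+T_s: 1.2000·(0.0800+1.3000) = 1.6560 m
residual clearance needed = 0.0400+0.0400+0.0250 = 0.1050 m
S_min ≈ 0.1560+1.2675+1.6560+0.1050  ⇒  S_min = 6369/2000 m

S_min = 6369/2000 m = 3.1845 m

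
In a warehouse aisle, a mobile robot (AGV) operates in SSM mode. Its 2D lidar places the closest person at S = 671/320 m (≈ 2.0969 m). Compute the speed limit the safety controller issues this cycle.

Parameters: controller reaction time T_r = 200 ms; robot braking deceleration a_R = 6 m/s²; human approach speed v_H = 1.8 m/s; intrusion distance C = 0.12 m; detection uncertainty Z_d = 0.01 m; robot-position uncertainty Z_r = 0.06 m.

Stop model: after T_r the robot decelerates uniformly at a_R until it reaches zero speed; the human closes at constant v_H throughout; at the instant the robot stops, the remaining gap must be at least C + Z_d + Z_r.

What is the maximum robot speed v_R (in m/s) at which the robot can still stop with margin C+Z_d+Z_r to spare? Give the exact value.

quadratic (1/12)·v² + (1/2)·v + (-99/64) = 0
  disc = (1/2)² − 4·(1/12)·(-99/64) = 49/64 ; √disc = 7/8
  v_R = (−(1/2) + 7/8) / (2·(1/12)) = 9/4 m/s
check:
T_s = v_R/a_R = (9/4)/6 = 0.3750 s
robot covers v_R·T_r = 2.2500·0.2000 = 0.4500 m before braking
braking distance = 2.2500²/(2·6.0000) = 0.4219 m
human closes 1.8000·0.5750 = 1.0350 m
margins: 0.1200+0.0100+0.0600 = 0.1900 m
sum ≈ 0.4500+0.4219+1.0350+0.1900 ≈ 2.0969 m = S ✓

v_R_max = 9/4 m/s = 2.2500 m/s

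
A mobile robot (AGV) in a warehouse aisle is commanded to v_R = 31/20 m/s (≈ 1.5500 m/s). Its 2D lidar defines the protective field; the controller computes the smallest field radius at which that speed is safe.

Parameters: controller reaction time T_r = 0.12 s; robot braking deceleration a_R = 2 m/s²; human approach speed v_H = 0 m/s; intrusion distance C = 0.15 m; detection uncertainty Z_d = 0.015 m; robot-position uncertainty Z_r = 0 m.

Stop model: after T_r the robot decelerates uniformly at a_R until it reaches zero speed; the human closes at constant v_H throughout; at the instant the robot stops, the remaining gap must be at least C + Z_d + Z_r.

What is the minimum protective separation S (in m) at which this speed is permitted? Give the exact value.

S_min = 7613/8000 m = 0.9516 m

stop time T_s = (31/20)/2 = 0.7750 s
reaction-phase robot travel = 1.5500·0.1200 = 0.1860 m
robot under decel: 1.5500²/(2·2.0000) = 0.6006 m
person approaches 0.0000·(0.1200+0.7750) = 0.0000 m
residual clearance needed = 0.1500+0.0150+0.0000 = 0.1650 m
S_min ≈ 0.1860+0.6006+0.0000+0.1650  ⇒  S_min = 7613/8000 m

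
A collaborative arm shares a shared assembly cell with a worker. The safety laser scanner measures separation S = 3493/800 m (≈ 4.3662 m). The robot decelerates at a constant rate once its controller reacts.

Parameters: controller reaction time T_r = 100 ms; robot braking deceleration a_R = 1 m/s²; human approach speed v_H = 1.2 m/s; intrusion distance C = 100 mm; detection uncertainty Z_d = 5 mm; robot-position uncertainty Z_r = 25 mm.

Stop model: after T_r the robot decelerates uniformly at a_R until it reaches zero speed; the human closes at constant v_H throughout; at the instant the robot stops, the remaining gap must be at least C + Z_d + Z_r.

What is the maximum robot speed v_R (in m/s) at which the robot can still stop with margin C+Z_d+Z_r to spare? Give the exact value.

quadratic (1/2)·v² + (13/10)·v + (-3293/800) = 0
  disc = (13/10)² − 4·(1/2)·(-3293/800) = 3969/400 ; √disc = 63/20
  v_R = (−(13/10) + 63/20) / (2·(1/2)) = 37/20 m/s
check:
stop time T_s = (37/20)/1 = 1.8500 s
reaction-phase robot travel = 1.8500·0.1000 = 0.1850 m
braking distance = 1.8500²/(2·1.0000) = 1.7112 m
human closes 1.2000·1.9500 = 2.3400 m
residual clearance needed = 0.1000+0.0050+0.0250 = 0.1300 m
sum ≈ 0.1850+1.7112+2.3400+0.1300 ≈ 4.3662 m = S ✓

v_R_max = 37/20 m/s = 1.8500 m/s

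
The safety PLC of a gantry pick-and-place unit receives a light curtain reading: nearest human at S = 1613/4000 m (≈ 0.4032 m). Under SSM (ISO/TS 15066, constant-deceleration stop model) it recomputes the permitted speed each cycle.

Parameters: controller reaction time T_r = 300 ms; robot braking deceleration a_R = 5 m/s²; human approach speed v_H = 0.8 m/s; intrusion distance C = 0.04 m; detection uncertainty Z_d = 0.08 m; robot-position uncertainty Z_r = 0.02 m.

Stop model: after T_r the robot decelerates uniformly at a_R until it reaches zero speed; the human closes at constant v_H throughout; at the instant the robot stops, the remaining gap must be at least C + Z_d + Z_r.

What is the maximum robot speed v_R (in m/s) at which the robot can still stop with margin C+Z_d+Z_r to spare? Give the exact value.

v_R_max = 1/20 m/s = 0.0500 m/s

collect terms ⇒ (1/10)·v_R² + (23/50)·v_R + (-93/4000) = 0
  disc = (23/50)² − 4·(1/10)·(-93/4000) = 2209/10000 ; √disc = 47/100
  v_R = (−(23/50) + 47/100) / (2·(1/10)) = 1/20 m/s
check:
T_s = v_R/a_R = (1/20)/5 = 0.0100 s
robot covers v_R·T_r = 0.0500·0.3000 = 0.0150 m before braking
robot covers 0.0500·0.0100 − ½·5.0000·0.0100² = 0.0003 m while stopping
person approaches 0.8000·(0.3000+0.0100) = 0.2480 m
C+Z_d+Z_r = 0.0400+0.0800+0.0200 = 0.1400 m
sum ≈ 0.0150+0.0003+0.2480+0.1400 ≈ 0.4032 m = S ✓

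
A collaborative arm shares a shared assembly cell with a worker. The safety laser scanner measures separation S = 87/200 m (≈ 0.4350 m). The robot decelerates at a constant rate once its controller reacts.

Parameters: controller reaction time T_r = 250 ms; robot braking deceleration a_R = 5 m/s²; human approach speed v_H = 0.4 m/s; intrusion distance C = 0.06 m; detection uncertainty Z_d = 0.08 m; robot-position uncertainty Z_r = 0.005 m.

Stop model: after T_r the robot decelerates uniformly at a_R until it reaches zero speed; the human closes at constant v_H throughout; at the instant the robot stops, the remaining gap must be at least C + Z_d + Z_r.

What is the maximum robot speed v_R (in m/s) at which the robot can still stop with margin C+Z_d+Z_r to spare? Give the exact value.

v_R_max = 1/2 m/s = 0.5000 m/s

quadratic (1/10)·v² + (33/100)·v + (-19/100) = 0
  disc = (33/100)² − 4·(1/10)·(-19/100) = 1849/10000 ; √disc = 43/100
  v_R = (−(33/100) + 43/100) / (2·(1/10)) = 1/2 m/s
check:
stop time T_s = (1/2)/5 = 0.1000 s
robot covers v_R·T_r = 0.5000·0.2500 = 0.1250 m before braking
robot under decel: 0.5000²/(2·5.0000) = 0.0250 m
human closes 0.4000·0.3500 = 0.1400 m
C+Z_d+Z_r = 0.0600+0.0800+0.0050 = 0.1450 m
sum ≈ 0.1250+0.0250+0.1400+0.1450 ≈ 0.4350 m = S ✓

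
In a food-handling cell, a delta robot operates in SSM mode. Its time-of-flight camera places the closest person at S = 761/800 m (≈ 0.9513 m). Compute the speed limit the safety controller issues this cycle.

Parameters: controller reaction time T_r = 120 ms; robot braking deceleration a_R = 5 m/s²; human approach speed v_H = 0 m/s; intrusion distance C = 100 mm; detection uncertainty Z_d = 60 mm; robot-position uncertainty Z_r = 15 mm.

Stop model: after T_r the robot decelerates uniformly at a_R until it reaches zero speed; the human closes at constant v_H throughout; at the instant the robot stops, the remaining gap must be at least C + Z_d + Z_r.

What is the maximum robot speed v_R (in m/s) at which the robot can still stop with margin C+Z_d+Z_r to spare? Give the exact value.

v_R_max = 9/4 m/s = 2.2500 m/s

collect terms ⇒ (1/10)·v_R² + (3/25)·v_R + (-621/800) = 0
  disc = (3/25)² − 4·(1/10)·(-621/800) = 3249/10000 ; √disc = 57/100
  v_R = (−(3/25) + 57/100) / (2·(1/10)) = 9/4 m/s
check:
T_s = v_R/a_R = (9/4)/5 = 0.4500 s
reaction-phase robot travel = 2.2500·0.1200 = 0.2700 m
robot covers 2.2500·0.4500 − ½·5.0000·0.4500² = 0.5062 m while stopping
human closes 0.0000·0.5700 = 0.0000 m
margins: 0.1000+0.0600+0.0150 = 0.1750 m
sum ≈ 0.2700+0.5062+0.0000+0.1750 ≈ 0.9513 m = S ✓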